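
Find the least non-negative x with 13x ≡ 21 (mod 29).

15

13⁻¹ ≡ 9 (mod 29) because 13·9 = 117 = 4·29 + 1.
So x ≡ 9·21 = 189 ≡ 15 (mod 29).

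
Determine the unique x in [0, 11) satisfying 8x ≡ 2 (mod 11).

3

8⁻¹ ≡ 7 (mod 11) because 8·7 = 56 = 5·11 + 1.
So x ≡ 7·2 = 14 ≡ 3 (mod 11).
Check: 8·3 = 24 = 2·11 + 2.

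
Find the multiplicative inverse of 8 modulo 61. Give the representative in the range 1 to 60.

8·23 = 184 = 3·61 + 1, so 8⁻¹ ≡ 23 (mod 61).

23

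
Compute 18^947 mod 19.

Successive squares of 18 mod 19: 18^1≡18, 18^2≡1, 18^4≡1, 18^8≡1, 18^16≡1, 18^32≡1, 18^64≡1, 18^128≡1, 18^256≡1, 18^512≡1.
Since 947 = 1 + 2 + 16 + 32 + 128 + 256 + 512 in binary, 18^947 ≡ 18·1·1·1·1·1·1 ≡ 18 (mod 19).

18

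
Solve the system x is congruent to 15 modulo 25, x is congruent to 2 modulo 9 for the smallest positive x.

65

x ≡ 2 (mod 9) gives x ∈ {2, 11, 20, 29, 38, 47, 56, 65}.
The first of these with x mod 25 = 15 is 65.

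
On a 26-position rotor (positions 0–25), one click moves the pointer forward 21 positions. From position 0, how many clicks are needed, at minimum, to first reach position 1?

26 = 1·21 + 5
21 = 4·5 + 1
5 = 5·1 + 0
Back-substituting gives 21·5 ≡ 1 (mod 26).

5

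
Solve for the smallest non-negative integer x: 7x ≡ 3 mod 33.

24

The inverse of 7 mod 33 is 19 (since 7·19 = 133 ≡ 1).
Multiplying both sides by 19: x ≡ 19·3 = 57 ≡ 24 (mod 33).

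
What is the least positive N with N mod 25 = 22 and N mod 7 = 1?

22

x ≡ 1 (mod 7) gives x ∈ {1, 8, 15, 22}.
The first of these with x mod 25 = 22 is 22.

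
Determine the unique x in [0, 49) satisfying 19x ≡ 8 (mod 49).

19⁻¹ ≡ 31 (mod 49) because 19·31 = 589 = 12·49 + 1.
So x ≡ 31·8 = 248 ≡ 3 (mod 49).

3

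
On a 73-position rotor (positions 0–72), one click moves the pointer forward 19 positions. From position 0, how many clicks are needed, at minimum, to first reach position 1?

73 = 3·19 + 16
19 = 1·16 + 3
16 = 5·3 + 1
3 = 3·1 + 0
Back-substituting gives 19·50 ≡ 1 (mod 73).

50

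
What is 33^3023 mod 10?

7

Powers of 3 mod 10 repeat with period 4: 3, 9, 7, 1.
3023 leaves remainder 3 on division by 4, so 33^3023 ends in 7.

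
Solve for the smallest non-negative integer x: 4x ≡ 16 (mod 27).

The inverse of 4 mod 27 is 7 (since 4·7 = 28 ≡ 1).
Multiplying both sides by 7: x ≡ 7·16 = 112 ≡ 4 (mod 27).

4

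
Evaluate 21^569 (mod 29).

By repeated squaring mod 29: 21^1≡21, 21^2≡6, 21^4≡7, 21^8≡20, 21^16≡23, 21^32≡7, 21^64≡20, 21^128≡23, 21^256≡7, 21^512≡20.
569 = 1 + 8 + 16 + 32 + 512, so 21^569 ≡ 21·20·23·7·20 ≡ 14 (mod 29).

14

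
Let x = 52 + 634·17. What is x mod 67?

43

634·17 = 10778.
10778 − 160·67 = 58, so 10778 ≡ 58 (mod 67).
(52 + 58) mod 67 = 43.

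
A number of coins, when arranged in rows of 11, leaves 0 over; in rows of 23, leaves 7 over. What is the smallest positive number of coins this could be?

Since 23·1 ≡ 1 (mod 11), take x = 7 + 23·((0−7)·1 mod 11) = 7 + 23·4 = 99.
Check: 99 mod 11 = 0, 99 mod 23 = 7.

99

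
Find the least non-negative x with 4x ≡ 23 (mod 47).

4⁻¹ ≡ 12 (mod 47) because 4·12 = 48 = 1·47 + 1.
Multiplying both sides by 12: x ≡ 12·23 = 276 ≡ 41 (mod 47).

41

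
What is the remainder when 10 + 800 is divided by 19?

12

800 − 42·19 = 2, so 800 ≡ 2 (mod 19).
(10 + 2) mod 19 = 12.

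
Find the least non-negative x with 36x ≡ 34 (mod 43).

32

36⁻¹ ≡ 6 (mod 43) because 36·6 = 216 = 5·43 + 1.
So x ≡ 6·34 = 204 ≡ 32 (mod 43).
Check: 36·32 = 1152 = 26·43 + 34.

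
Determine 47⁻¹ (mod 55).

55 = 1·47 + 8
47 = 5·8 + 7
8 = 1·7 + 1
7 = 7·1 + 0
Back-substituting gives 47·48 ≡ 1 (mod 55).

48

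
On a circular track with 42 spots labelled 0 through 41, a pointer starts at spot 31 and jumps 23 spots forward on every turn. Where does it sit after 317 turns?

14

317·23 = 7291.
7291 = 173·42 + 25, so 7291 mod 42 = 25.
(31 + 25) mod 42 = 14.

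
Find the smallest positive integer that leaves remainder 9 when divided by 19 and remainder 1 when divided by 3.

Since 3·13 ≡ 1 (mod 19), take x = 1 + 3·((9−1)·13 mod 19) = 1 + 3·9 = 28.
Check: 28 mod 19 = 9, 28 mod 3 = 1.

28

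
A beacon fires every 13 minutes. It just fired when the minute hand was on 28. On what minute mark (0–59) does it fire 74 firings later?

74·13 = 962.
962 mod 60 = 2 (since 16·60 = 960).
(28 + 2) mod 60 = 30.

30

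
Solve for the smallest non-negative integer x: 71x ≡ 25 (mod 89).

53

71⁻¹ ≡ 84 (mod 89) because 71·84 = 5964 = 67·89 + 1.
So x ≡ 84·25 = 2100 ≡ 53 (mod 89).
Check: 71·53 = 3763 = 42·89 + 25.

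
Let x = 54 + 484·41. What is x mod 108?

26

484·41 = 19844.
19844 mod 108 = 80 (since 183·108 = 19764).
(54 + 80) mod 108 = 26.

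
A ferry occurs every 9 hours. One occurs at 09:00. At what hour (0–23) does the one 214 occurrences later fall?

214·9 = 1926.
Dividing 1926 by 24 gives quotient 80 and remainder 6.
(9 + 6) mod 24 = 15.

15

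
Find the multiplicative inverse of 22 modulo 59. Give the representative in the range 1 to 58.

22·51 = 1122 = 19·59 + 1, so 22⁻¹ ≡ 51 (mod 59).

51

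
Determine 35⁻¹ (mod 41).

35·34 = 1190 = 29·41 + 1, so 35⁻¹ ≡ 34 (mod 41).

34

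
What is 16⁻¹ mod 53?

53 = 3·16 + 5
16 = 3·5 + 1
5 = 5·1 + 0
Back-substituting gives 16·10 ≡ 1 (mod 53).

10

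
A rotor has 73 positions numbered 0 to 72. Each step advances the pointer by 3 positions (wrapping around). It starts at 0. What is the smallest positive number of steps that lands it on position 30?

10

3⁻¹ ≡ 49 (mod 73) because 3·49 = 147 = 2·73 + 1.
So x ≡ 49·30 = 1470 ≡ 10 (mod 73).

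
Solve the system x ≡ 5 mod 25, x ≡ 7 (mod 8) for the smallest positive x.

55

Since 8·22 ≡ 1 (mod 25), take x = 7 + 8·((5−7)·22 mod 25) = 7 + 8·6 = 55.
Check: 55 mod 25 = 5, 55 mod 8 = 7.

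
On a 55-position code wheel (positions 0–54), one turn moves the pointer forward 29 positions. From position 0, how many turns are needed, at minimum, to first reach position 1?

19

29·19 = 551 = 10·55 + 1, so 29⁻¹ ≡ 19 (mod 55).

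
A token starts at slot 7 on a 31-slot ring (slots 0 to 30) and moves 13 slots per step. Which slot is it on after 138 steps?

138·13 = 1794.
1794 mod 31 = 27 (since 57·31 = 1767).
(7 + 27) mod 31 = 3.

3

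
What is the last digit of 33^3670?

The units digit of 33^n cycles with period 4: 3, 9, 7, 1, …
3670 leaves remainder 2 on division by 4, so 33^3670 ends in 9.

9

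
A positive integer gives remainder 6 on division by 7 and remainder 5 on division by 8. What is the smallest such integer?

13

x ≡ 6 (mod 7) gives x ∈ {6, 13}.
The first of these with x mod 8 = 5 is 13.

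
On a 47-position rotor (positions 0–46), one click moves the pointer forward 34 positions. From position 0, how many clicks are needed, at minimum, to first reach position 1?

34·18 = 612 = 13·47 + 1, so 34⁻¹ ≡ 18 (mod 47).

18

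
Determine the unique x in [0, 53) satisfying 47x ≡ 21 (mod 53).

47⁻¹ ≡ 44 (mod 53) because 47·44 = 2068 = 39·53 + 1.
Multiplying both sides by 44: x ≡ 44·21 = 924 ≡ 23 (mod 53).

23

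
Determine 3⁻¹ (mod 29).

10

29 = 9·3 + 2
3 = 1·2 + 1
2 = 2·1 + 0
Back-substituting gives 3·10 ≡ 1 (mod 29).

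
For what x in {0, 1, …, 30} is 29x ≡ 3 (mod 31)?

29⁻¹ ≡ 15 (mod 31) because 29·15 = 435 = 14·31 + 1.
So x ≡ 15·3 = 45 ≡ 14 (mod 31).
Check: 29·14 = 406 = 13·31 + 3.

14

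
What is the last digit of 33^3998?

9

Last digits of 3^n: 3, 9, 7, 1 (period 4).
3998 leaves remainder 2 on division by 4, so 33^3998 ends in 9.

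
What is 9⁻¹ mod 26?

3

9·3 = 27 = 1·26 + 1, so 9⁻¹ ≡ 3 (mod 26).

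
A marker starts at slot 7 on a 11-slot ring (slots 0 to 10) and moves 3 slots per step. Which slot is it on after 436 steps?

6

436·3 = 1308.
1308 = 118·11 + 10, so 1308 mod 11 = 10.
(7 + 10) mod 11 = 6.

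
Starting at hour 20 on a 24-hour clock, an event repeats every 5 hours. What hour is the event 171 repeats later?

11

171·5 = 855.
855 = 35·24 + 15, so 855 mod 24 = 15.
(20 + 15) mod 24 = 11.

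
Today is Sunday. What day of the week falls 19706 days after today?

Monday

19706 = 2815·7 + 1, so 19706 mod 7 = 1.
Sunday + 1 day → Monday.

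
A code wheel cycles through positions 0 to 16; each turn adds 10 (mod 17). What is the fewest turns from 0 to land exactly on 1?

10·12 = 120 = 7·17 + 1, so 10⁻¹ ≡ 12 (mod 17).

12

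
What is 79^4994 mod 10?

1

Powers of 9 mod 10 repeat with period 2: 9, 1.
4994 mod 2 = 0, so the last digit matches 9^2 = 1.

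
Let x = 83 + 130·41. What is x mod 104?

130·41 = 5330.
5330 = 51·104 + 26, so 5330 mod 104 = 26.
(83 + 26) mod 104 = 5.

5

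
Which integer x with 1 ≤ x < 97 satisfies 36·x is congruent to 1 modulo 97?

62

97 = 2·36 + 25
36 = 1·25 + 11
25 = 2·11 + 3
11 = 3·3 + 2
3 = 1·2 + 1
2 = 2·1 + 0
Back-substituting gives 36·62 ≡ 1 (mod 97).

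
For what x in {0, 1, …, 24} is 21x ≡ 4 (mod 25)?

21⁻¹ ≡ 6 (mod 25) because 21·6 = 126 = 5·25 + 1.
So x ≡ 6·4 = 24 ≡ 24 (mod 25).

24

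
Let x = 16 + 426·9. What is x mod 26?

426·9 = 3834.
3834 − 147·26 = 12, so 3834 ≡ 12 (mod 26).
(16 + 12) mod 26 = 2.

2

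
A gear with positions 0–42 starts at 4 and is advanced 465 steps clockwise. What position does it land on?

Dividing 465 by 43 gives quotient 10 and remainder 35.
(4 + 35) mod 43 = 39.

39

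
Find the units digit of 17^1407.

3

Last digits of 7^n: 7, 9, 3, 1 (period 4).
1407 leaves remainder 3 on division by 4, so 17^1407 ends in 3.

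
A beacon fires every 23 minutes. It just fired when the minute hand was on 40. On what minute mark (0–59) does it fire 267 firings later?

267·23 = 6141.
6141 − 102·60 = 21, so 6141 ≡ 21 (mod 60).
(40 + 21) mod 60 = 1.

1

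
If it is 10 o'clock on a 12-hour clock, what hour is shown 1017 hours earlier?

1017 mod 12 = 9 (since 84·12 = 1008).
10 − 9 → 1 on a 12-hour dial.

1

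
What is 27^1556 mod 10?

The units digit of 27^n cycles with period 4: 7, 9, 3, 1, …
1556 leaves remainder 0 on division by 4, so 27^1556 ends in 1.

1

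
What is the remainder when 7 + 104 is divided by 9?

3

104 mod 9 = 5 (since 11·9 = 99).
(7 + 5) mod 9 = 3.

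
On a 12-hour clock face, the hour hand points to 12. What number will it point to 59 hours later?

59 mod 12 = 11 (since 4·12 = 48).
12 + 11 → 11 on a 12-hour dial.

11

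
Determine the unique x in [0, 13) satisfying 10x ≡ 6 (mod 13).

The inverse of 10 mod 13 is 4 (since 10·4 = 40 ≡ 1).
So x ≡ 4·6 = 24 ≡ 11 (mod 13).

11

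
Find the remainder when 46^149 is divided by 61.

4

By repeated squaring mod 61: 46^1≡46, 46^2≡42, 46^4≡56, 46^8≡25, 46^16≡15, 46^32≡42, 46^64≡56, 46^128≡25.
Since 149 = 1 + 4 + 16 + 128 in binary, 46^149 ≡ 46·56·15·25 ≡ 4 (mod 61).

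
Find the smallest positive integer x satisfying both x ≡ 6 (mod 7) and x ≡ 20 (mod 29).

20

Since 29·1 ≡ 1 (mod 7), take x = 20 + 29·((6−20)·1 mod 7) = 20 + 29·0 = 20.
Check: 20 mod 7 = 6, 20 mod 29 = 20.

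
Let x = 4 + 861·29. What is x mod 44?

25

861·29 = 24969.
24969 = 567·44 + 21, so 24969 mod 44 = 21.
(4 + 21) mod 44 = 25.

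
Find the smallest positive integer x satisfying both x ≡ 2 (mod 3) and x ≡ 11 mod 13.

Since 13·1 ≡ 1 (mod 3), take x = 11 + 13·((2−11)·1 mod 3) = 11 + 13·0 = 11.
Check: 11 mod 3 = 2, 11 mod 13 = 11.

11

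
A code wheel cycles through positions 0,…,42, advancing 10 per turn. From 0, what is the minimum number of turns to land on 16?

36

The inverse of 10 mod 43 is 13 (since 10·13 = 130 ≡ 1).
So x ≡ 13·16 = 208 ≡ 36 (mod 43).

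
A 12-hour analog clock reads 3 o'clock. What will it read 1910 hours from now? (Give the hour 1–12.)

1910 = 159·12 + 2, so 1910 mod 12 = 2.
3 + 2 → 5 on a 12-hour dial.

5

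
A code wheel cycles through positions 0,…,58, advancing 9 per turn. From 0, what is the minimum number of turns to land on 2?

9⁻¹ ≡ 46 (mod 59) because 9·46 = 414 = 7·59 + 1.
Multiplying both sides by 46: x ≡ 46·2 = 92 ≡ 33 (mod 59).
Check: 9·33 = 297 = 5·59 + 2.

33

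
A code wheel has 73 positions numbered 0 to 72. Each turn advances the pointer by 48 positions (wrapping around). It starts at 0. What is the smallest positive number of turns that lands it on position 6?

64

The inverse of 48 mod 73 is 35 (since 48·35 = 1680 ≡ 1).
Multiplying both sides by 35: x ≡ 35·6 = 210 ≡ 64 (mod 73).
Check: 48·64 = 3072 = 42·73 + 6.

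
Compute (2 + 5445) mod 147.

Dividing 5445 by 147 gives quotient 37 and remainder 6.
(2 + 6) mod 147 = 8.

8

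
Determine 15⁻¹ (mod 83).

15·72 = 1080 = 13·83 + 1, so 15⁻¹ ≡ 72 (mod 83).

72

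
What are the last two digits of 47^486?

Square-and-reduce mod 100: 47^1≡47, 47^2≡9, 47^4≡81, 47^8≡61, 47^16≡21, 47^32≡41, 47^64≡81, 47^128≡61, 47^256≡21.
Since 486 = 2 + 4 + 32 + 64 + 128 + 256 in binary, 47^486 ≡ 9·81·41·81·61·21 ≡ 29 (mod 100).

29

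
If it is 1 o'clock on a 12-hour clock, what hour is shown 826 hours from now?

11

Dividing 826 by 12 gives quotient 68 and remainder 10.
1 + 10 → 11 on a 12-hour dial.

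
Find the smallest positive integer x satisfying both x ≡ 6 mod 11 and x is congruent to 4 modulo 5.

Since 5·9 ≡ 1 (mod 11), take x = 4 + 5·((6−4)·9 mod 11) = 4 + 5·7 = 39.
Check: 39 mod 11 = 6, 39 mod 5 = 4.

39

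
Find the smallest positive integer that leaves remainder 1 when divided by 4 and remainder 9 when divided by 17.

x ≡ 1 (mod 4) gives x ∈ {1, 5, 9}.
The first of these with x mod 17 = 9 is 9.

9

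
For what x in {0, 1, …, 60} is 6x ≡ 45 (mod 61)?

6⁻¹ ≡ 51 (mod 61) because 6·51 = 306 = 5·61 + 1.
So x ≡ 51·45 = 2295 ≡ 38 (mod 61).
Check: 6·38 = 228 = 3·61 + 45.

38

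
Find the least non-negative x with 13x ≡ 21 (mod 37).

13⁻¹ ≡ 20 (mod 37) because 13·20 = 260 = 7·37 + 1.
So x ≡ 20·21 = 420 ≡ 13 (mod 37).

13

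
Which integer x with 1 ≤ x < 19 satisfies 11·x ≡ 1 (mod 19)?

7

11·7 = 77 = 4·19 + 1, so 11⁻¹ ≡ 7 (mod 19).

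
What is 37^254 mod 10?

9

Powers of 7 mod 10 repeat with period 4: 7, 9, 3, 1.
254 leaves remainder 2 on division by 4, so 37^254 ends in 9.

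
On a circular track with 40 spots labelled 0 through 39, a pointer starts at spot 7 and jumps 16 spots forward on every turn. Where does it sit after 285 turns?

285·16 = 4560.
4560 mod 40 = 0 (since 114·40 = 4560).
(7 + 0) mod 40 = 7.

7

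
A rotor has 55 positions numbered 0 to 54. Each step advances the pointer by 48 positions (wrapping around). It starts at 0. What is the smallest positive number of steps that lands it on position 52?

The inverse of 48 mod 55 is 47 (since 48·47 = 2256 ≡ 1).
So x ≡ 47·52 = 2444 ≡ 24 (mod 55).

24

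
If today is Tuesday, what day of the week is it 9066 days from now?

Wednesday

9066 − 1295·7 = 1, so 9066 ≡ 1 (mod 7).
Tuesday + 1 day → Wednesday.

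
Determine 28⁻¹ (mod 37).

4

28·4 = 112 = 3·37 + 1, so 28⁻¹ ≡ 4 (mod 37).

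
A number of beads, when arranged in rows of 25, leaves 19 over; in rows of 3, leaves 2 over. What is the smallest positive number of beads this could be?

x ≡ 2 (mod 3) gives x ∈ {2, 5, 8, 11, 14, 17, 20, 23, …}.
The first of these with x mod 25 = 19 is 44.

44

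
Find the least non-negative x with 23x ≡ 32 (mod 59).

45

23⁻¹ ≡ 18 (mod 59) because 23·18 = 414 = 7·59 + 1.
Multiplying both sides by 18: x ≡ 18·32 = 576 ≡ 45 (mod 59).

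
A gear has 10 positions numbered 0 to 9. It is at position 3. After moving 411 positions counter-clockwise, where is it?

411 mod 10 = 1 (since 41·10 = 410).
(3 − 1) mod 10 = 2.

2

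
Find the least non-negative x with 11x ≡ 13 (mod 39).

26

The inverse of 11 mod 39 is 32 (since 11·32 = 352 ≡ 1).
Multiplying both sides by 32: x ≡ 32·13 = 416 ≡ 26 (mod 39).
Check: 11·26 = 286 = 7·39 + 13.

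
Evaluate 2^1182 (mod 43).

21

Successive squares of 2 mod 43: 2^1≡2, 2^2≡4, 2^4≡16, 2^8≡41, 2^16≡4, 2^32≡16, 2^64≡41, 2^128≡4, 2^256≡16, 2^512≡41, 2^1024≡4.
Since 1182 = 2 + 4 + 8 + 16 + 128 + 1024 in binary, 2^1182 ≡ 4·16·41·4·4·4 ≡ 21 (mod 43).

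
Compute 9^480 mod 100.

1

Successive squares of 9 mod 100: 9^1≡9, 9^2≡81, 9^4≡61, 9^8≡21, 9^16≡41, 9^32≡81, 9^64≡61, 9^128≡21, 9^256≡41.
480 = 32 + 64 + 128 + 256, so 9^480 ≡ 81·61·21·41 ≡ 1 (mod 100).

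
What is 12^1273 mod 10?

Powers of 2 mod 10 repeat with period 4: 2, 4, 8, 6.
1273 leaves remainder 1 on division by 4, so 12^1273 ends in 2.

2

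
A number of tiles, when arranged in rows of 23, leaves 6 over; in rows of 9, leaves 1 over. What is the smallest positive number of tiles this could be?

x ≡ 1 (mod 9) gives x ∈ {1, 10, 19, 28, 37, 46, 55, 64, …}.
The first of these with x mod 23 = 6 is 190.

190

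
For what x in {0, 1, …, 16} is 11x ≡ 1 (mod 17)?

11⁻¹ ≡ 14 (mod 17) because 11·14 = 154 = 9·17 + 1.
So x ≡ 14·1 = 14 ≡ 14 (mod 17).

14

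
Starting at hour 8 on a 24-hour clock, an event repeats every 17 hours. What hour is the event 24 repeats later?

24·17 = 408.
408 − 17·24 = 0, so 408 ≡ 0 (mod 24).
(8 + 0) mod 24 = 8.

8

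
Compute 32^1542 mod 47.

Square-and-reduce mod 47: 32^1≡32, 32^2≡37, 32^4≡6, 32^8≡36, 32^16≡27, 32^32≡24, 32^64≡12, 32^128≡3, 32^256≡9, 32^512≡34, 32^1024≡28.
1542 = 2 + 4 + 512 + 1024, so 32^1542 ≡ 37·6·34·28 ≡ 32 (mod 47).

32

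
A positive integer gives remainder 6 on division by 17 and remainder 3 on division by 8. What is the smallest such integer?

x ≡ 3 (mod 8) gives x ∈ {3, 11, 19, 27, 35, 43, 51, 59, …}.
The first of these with x mod 17 = 6 is 91.

91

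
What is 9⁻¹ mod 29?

13

9·13 = 117 = 4·29 + 1, so 9⁻¹ ≡ 13 (mod 29).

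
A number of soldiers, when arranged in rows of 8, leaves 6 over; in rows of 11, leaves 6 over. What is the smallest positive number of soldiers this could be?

6

Since 11·3 ≡ 1 (mod 8), take x = 6 + 11·((6−6)·3 mod 8) = 6 + 11·0 = 6.
Check: 6 mod 8 = 6, 6 mod 11 = 6.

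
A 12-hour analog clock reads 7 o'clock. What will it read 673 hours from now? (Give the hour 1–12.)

673 = 56·12 + 1, so 673 mod 12 = 1.
7 + 1 → 8 on a 12-hour dial.

8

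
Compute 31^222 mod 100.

61

Square-and-reduce mod 100: 31^1≡31, 31^2≡61, 31^4≡21, 31^8≡41, 31^16≡81, 31^32≡61, 31^64≡21, 31^128≡41.
Since 222 = 2 + 4 + 8 + 16 + 64 + 128 in binary, 31^222 ≡ 61·21·41·81·21·41 ≡ 61 (mod 100).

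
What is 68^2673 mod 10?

8

Last digits of 8^n: 8, 4, 2, 6 (period 4).
2673 leaves remainder 1 on division by 4, so 68^2673 ends in 8.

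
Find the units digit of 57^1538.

Last digits of 7^n: 7, 9, 3, 1 (period 4).
1538 leaves remainder 2 on division by 4, so 57^1538 ends in 9.

9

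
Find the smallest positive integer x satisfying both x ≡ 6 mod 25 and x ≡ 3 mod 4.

Since 4·19 ≡ 1 (mod 25), take x = 3 + 4·((6−3)·19 mod 25) = 3 + 4·7 = 31.
Check: 31 mod 25 = 6, 31 mod 4 = 3.

31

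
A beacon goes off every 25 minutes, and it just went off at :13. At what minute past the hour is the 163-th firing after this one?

8

163·25 = 4075.
4075 − 67·60 = 55, so 4075 ≡ 55 (mod 60).
(13 + 55) mod 60 = 8.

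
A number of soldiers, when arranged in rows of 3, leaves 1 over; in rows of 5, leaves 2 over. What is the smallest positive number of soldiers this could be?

Since 5·2 ≡ 1 (mod 3), take x = 2 + 5·((1−2)·2 mod 3) = 2 + 5·1 = 7.
Check: 7 mod 3 = 1, 7 mod 5 = 2.

7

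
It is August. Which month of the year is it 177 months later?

May

177 = 14·12 + 9, so 177 mod 12 = 9.
August + 9 months → May.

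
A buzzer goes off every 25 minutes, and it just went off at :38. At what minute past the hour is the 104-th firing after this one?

58

104·25 = 2600.
Dividing 2600 by 60 gives quotient 43 and remainder 20.
(38 + 20) mod 60 = 58.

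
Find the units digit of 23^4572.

1

Powers of 3 mod 10 repeat with period 4: 3, 9, 7, 1.
4572 leaves remainder 0 on division by 4, so 23^4572 ends in 1.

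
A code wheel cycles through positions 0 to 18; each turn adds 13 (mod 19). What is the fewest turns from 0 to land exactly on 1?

13·3 = 39 = 2·19 + 1, so 13⁻¹ ≡ 3 (mod 19).

3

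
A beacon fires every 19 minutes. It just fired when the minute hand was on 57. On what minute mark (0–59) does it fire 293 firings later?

44

293·19 = 5567.
Dividing 5567 by 60 gives quotient 92 and remainder 47.
(57 + 47) mod 60 = 44.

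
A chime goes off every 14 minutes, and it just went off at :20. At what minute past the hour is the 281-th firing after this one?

281·14 = 3934.
3934 = 65·60 + 34, so 3934 mod 60 = 34.
(20 + 34) mod 60 = 54.

54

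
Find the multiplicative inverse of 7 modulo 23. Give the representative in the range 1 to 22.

7·10 = 70 = 3·23 + 1, so 7⁻¹ ≡ 10 (mod 23).

10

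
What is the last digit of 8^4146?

4

The units digit of 8^n cycles with period 4: 8, 4, 2, 6, …
4146 leaves remainder 2 on division by 4, so 8^4146 ends in 4.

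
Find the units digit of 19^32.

Last digits of 9^n: 9, 1 (period 2).
32 mod 2 = 0, so the last digit matches 9^2 = 1.

1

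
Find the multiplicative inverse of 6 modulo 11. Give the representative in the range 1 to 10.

2

6·2 = 12 = 1·11 + 1, so 6⁻¹ ≡ 2 (mod 11).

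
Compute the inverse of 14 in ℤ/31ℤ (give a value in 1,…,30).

20

14·20 = 280 = 9·31 + 1, so 14⁻¹ ≡ 20 (mod 31).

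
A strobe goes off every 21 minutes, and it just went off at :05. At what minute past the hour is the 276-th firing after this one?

41

276·21 = 5796.
5796 − 96·60 = 36, so 5796 ≡ 36 (mod 60).
(5 + 36) mod 60 = 41.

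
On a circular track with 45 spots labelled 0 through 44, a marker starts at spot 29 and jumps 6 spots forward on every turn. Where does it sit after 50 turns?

14

50·6 = 300.
300 = 6·45 + 30, so 300 mod 45 = 30.
(29 + 30) mod 45 = 14.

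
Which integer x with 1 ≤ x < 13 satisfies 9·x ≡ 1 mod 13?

9·3 = 27 = 2·13 + 1, so 9⁻¹ ≡ 3 (mod 13).

3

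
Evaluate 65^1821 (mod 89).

56

Square-and-reduce mod 89: 65^1≡65, 65^2≡42, 65^4≡73, 65^8≡78, 65^16≡32, 65^32≡45, 65^64≡67, 65^128≡39, 65^256≡8, 65^512≡64, 65^1024≡2.
Since 1821 = 1 + 4 + 8 + 16 + 256 + 512 + 1024 in binary, 65^1821 ≡ 65·73·78·32·8·64·2 ≡ 56 (mod 89).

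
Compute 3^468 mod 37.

1

Successive squares of 3 mod 37: 3^1≡3, 3^2≡9, 3^4≡7, 3^8≡12, 3^16≡33, 3^32≡16, 3^64≡34, 3^128≡9, 3^256≡7.
468 = 4 + 16 + 64 + 128 + 256, so 3^468 ≡ 7·33·34·9·7 ≡ 1 (mod 37).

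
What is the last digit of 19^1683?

9

Last digits of 9^n: 9, 1 (period 2).
1683 mod 2 = 1, so the last digit matches 9^1 = 9.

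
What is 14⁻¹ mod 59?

38

59 = 4·14 + 3
14 = 4·3 + 2
3 = 1·2 + 1
2 = 2·1 + 0
Back-substituting gives 14·38 ≡ 1 (mod 59).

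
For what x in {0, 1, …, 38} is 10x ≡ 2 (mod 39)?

8

The inverse of 10 mod 39 is 4 (since 10·4 = 40 ≡ 1).
Multiplying both sides by 4: x ≡ 4·2 = 8 ≡ 8 (mod 39).
Check: 10·8 = 80 = 2·39 + 2.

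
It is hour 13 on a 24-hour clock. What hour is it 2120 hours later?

2120 mod 24 = 8 (since 88·24 = 2112).
(13 + 8) mod 24 = 21.

21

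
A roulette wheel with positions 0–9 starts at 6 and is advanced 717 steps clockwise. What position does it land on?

Dividing 717 by 10 gives quotient 71 and remainder 7.
(6 + 7) mod 10 = 3.

3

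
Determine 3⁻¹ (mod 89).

89 = 29·3 + 2
3 = 1·2 + 1
2 = 2·1 + 0
Back-substituting gives 3·30 ≡ 1 (mod 89).

30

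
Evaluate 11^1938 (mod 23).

6

Successive squares of 11 mod 23: 11^1≡11, 11^2≡6, 11^4≡13, 11^8≡8, 11^16≡18, 11^32≡2, 11^64≡4, 11^128≡16, 11^256≡3, 11^512≡9, 11^1024≡12.
Since 1938 = 2 + 16 + 128 + 256 + 512 + 1024 in binary, 11^1938 ≡ 6·18·16·3·9·12 ≡ 6 (mod 23).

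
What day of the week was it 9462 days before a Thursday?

Dividing 9462 by 7 gives quotient 1351 and remainder 5.
Thursday − 5 days → Saturday.

Saturday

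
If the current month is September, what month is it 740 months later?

May

740 − 61·12 = 8, so 740 ≡ 8 (mod 12).
September + 8 months → May.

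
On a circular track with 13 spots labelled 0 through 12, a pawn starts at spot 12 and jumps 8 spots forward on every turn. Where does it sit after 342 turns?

342·8 = 2736.
Dividing 2736 by 13 gives quotient 210 and remainder 6.
(12 + 6) mod 13 = 5.

5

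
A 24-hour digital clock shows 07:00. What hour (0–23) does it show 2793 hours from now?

16

2793 = 116·24 + 9, so 2793 mod 24 = 9.
(7 + 9) mod 24 = 16.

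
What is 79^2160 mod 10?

1

Last digits of 9^n: 9, 1 (period 2).
2160 leaves remainder 0 on division by 2, so 79^2160 ends in 1.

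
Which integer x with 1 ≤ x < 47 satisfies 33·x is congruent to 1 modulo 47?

10

47 = 1·33 + 14
33 = 2·14 + 5
14 = 2·5 + 4
5 = 1·4 + 1
4 = 4·1 + 0
Back-substituting gives 33·10 ≡ 1 (mod 47).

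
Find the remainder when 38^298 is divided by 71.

40

By repeated squaring mod 71: 38^1≡38, 38^2≡24, 38^4≡8, 38^8≡64, 38^16≡49, 38^32≡58, 38^64≡27, 38^128≡19, 38^256≡6.
Since 298 = 2 + 8 + 32 + 256 in binary, 38^298 ≡ 24·64·58·6 ≡ 40 (mod 71).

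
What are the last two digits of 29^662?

Square-and-reduce mod 100: 29^1≡29, 29^2≡41, 29^4≡81, 29^8≡61, 29^16≡21, 29^32≡41, 29^64≡81, 29^128≡61, 29^256≡21, 29^512≡41.
662 = 2 + 4 + 16 + 128 + 512, so 29^662 ≡ 41·81·21·61·41 ≡ 41 (mod 100).

41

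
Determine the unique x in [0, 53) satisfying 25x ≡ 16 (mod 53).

7

25⁻¹ ≡ 17 (mod 53) because 25·17 = 425 = 8·53 + 1.
Multiplying both sides by 17: x ≡ 17·16 = 272 ≡ 7 (mod 53).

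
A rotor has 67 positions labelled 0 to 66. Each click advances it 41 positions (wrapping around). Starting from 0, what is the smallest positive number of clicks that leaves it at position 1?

67 = 1·41 + 26
41 = 1·26 + 15
26 = 1·15 + 11
15 = 1·11 + 4
11 = 2·4 + 3
4 = 1·3 + 1
3 = 3·1 + 0
Back-substituting gives 41·18 ≡ 1 (mod 67).

18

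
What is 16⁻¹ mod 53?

16·10 = 160 = 3·53 + 1, so 16⁻¹ ≡ 10 (mod 53).

10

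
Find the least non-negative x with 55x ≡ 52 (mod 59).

The inverse of 55 mod 59 is 44 (since 55·44 = 2420 ≡ 1).
So x ≡ 44·52 = 2288 ≡ 46 (mod 59).
Check: 55·46 = 2530 = 42·59 + 52.

46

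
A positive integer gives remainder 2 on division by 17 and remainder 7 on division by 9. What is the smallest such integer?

Since 9·2 ≡ 1 (mod 17), take x = 7 + 9·((2−7)·2 mod 17) = 7 + 9·7 = 70.
Check: 70 mod 17 = 2, 70 mod 9 = 7.

70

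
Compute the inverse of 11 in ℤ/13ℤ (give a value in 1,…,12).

13 = 1·11 + 2
11 = 5·2 + 1
2 = 2·1 + 0
Back-substituting gives 11·6 ≡ 1 (mod 13).

6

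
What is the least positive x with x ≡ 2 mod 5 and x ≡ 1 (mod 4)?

x ≡ 1 (mod 4) gives x ∈ {1, 5, 9, 13, 17}.
The first of these with x mod 5 = 2 is 17.

17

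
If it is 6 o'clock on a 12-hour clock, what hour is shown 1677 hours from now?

1677 = 139·12 + 9, so 1677 mod 12 = 9.
6 + 9 → 3 on a 12-hour dial.

3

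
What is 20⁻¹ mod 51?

23

20·23 = 460 = 9·51 + 1, so 20⁻¹ ≡ 23 (mod 51).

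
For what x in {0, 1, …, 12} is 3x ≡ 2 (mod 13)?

5

The inverse of 3 mod 13 is 9 (since 3·9 = 27 ≡ 1).
Multiplying both sides by 9: x ≡ 9·2 = 18 ≡ 5 (mod 13).
Check: 3·5 = 15 = 1·13 + 2.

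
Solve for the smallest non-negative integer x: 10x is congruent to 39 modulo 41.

10⁻¹ ≡ 37 (mod 41) because 10·37 = 370 = 9·41 + 1.
Multiplying both sides by 37: x ≡ 37·39 = 1443 ≡ 8 (mod 41).
Check: 10·8 = 80 = 1·41 + 39.

8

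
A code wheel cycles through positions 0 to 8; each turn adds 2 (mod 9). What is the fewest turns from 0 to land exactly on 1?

2·5 = 10 = 1·9 + 1, so 2⁻¹ ≡ 5 (mod 9).

5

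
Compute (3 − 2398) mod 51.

Dividing 2398 by 51 gives quotient 47 and remainder 1.
(3 − 1) mod 51 = 2.

2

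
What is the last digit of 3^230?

9

The units digit of 3^n cycles with period 4: 3, 9, 7, 1, …
230 leaves remainder 2 on division by 4, so 3^230 ends in 9.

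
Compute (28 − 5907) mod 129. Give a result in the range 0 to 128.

Dividing 5907 by 129 gives quotient 45 and remainder 102.
(28 − 102) mod 129 = 55.

55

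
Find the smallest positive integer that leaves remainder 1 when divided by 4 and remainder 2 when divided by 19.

Since 19·3 ≡ 1 (mod 4), take x = 2 + 19·((1−2)·3 mod 4) = 2 + 19·1 = 21.
Check: 21 mod 4 = 1, 21 mod 19 = 2.

21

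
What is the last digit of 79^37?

The units digit of 79^n cycles with period 2: 9, 1, …
37 leaves remainder 1 on division by 2, so 79^37 ends in 9.

9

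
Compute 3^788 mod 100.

61

Square-and-reduce mod 100: 3^1≡3, 3^2≡9, 3^4≡81, 3^8≡61, 3^16≡21, 3^32≡41, 3^64≡81, 3^128≡61, 3^256≡21, 3^512≡41.
788 = 4 + 16 + 256 + 512, so 3^788 ≡ 81·21·21·41 ≡ 61 (mod 100).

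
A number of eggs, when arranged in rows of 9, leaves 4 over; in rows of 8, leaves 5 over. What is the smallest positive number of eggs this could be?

13

Since 8·8 ≡ 1 (mod 9), take x = 5 + 8·((4−5)·8 mod 9) = 5 + 8·1 = 13.
Check: 13 mod 9 = 4, 13 mod 8 = 5.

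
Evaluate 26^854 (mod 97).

Successive squares of 26 mod 97: 26^1≡26, 26^2≡94, 26^4≡9, 26^8≡81, 26^16≡62, 26^32≡61, 26^64≡35, 26^128≡61, 26^256≡35, 26^512≡61.
Since 854 = 2 + 4 + 16 + 64 + 256 + 512 in binary, 26^854 ≡ 94·9·62·35·35·61 ≡ 95 (mod 97).

95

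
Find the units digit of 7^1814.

Powers of 7 mod 10 repeat with period 4: 7, 9, 3, 1.
1814 mod 4 = 2, so the last digit matches 7^2 = 9.

9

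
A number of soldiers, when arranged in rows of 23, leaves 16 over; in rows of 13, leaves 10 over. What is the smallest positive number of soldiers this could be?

62

x ≡ 10 (mod 13) gives x ∈ {10, 23, 36, 49, 62}.
The first of these with x mod 23 = 16 is 62.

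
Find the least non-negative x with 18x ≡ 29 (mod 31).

18⁻¹ ≡ 19 (mod 31) because 18·19 = 342 = 11·31 + 1.
So x ≡ 19·29 = 551 ≡ 24 (mod 31).

24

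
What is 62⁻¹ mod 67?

67 = 1·62 + 5
62 = 12·5 + 2
5 = 2·2 + 1
2 = 2·1 + 0
Back-substituting gives 62·40 ≡ 1 (mod 67).

40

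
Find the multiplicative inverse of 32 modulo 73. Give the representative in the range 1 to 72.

16

32·16 = 512 = 7·73 + 1, so 32⁻¹ ≡ 16 (mod 73).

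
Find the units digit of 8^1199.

Last digits of 8^n: 8, 4, 2, 6 (period 4).
1199 leaves remainder 3 on division by 4, so 8^1199 ends in 2.

2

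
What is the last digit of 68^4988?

Powers of 8 mod 10 repeat with period 4: 8, 4, 2, 6.
4988 leaves remainder 0 on division by 4, so 68^4988 ends in 6.

6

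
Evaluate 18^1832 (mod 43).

24

Successive squares of 18 mod 43: 18^1≡18, 18^2≡23, 18^4≡13, 18^8≡40, 18^16≡9, 18^32≡38, 18^64≡25, 18^128≡23, 18^256≡13, 18^512≡40, 18^1024≡9.
1832 = 8 + 32 + 256 + 512 + 1024, so 18^1832 ≡ 40·38·13·40·9 ≡ 24 (mod 43).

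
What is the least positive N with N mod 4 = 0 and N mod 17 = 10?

x ≡ 0 (mod 4) gives x ∈ {0, 4, 8, 12, 16, 20, 24, 28, …}.
The first of these with x mod 17 = 10 is 44.

44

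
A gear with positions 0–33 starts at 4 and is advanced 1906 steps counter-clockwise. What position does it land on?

2

1906 − 56·34 = 2, so 1906 ≡ 2 (mod 34).
(4 − 2) mod 34 = 2.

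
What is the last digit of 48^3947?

2

Powers of 8 mod 10 repeat with period 4: 8, 4, 2, 6.
3947 mod 4 = 3, so the last digit matches 8^3 = 2.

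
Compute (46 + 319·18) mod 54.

10

319·18 = 5742.
5742 = 106·54 + 18, so 5742 mod 54 = 18.
(46 + 18) mod 54 = 10.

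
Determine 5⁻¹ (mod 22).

5·9 = 45 = 2·22 + 1, so 5⁻¹ ≡ 9 (mod 22).

9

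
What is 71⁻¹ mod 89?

89 = 1·71 + 18
71 = 3·18 + 17
18 = 1·17 + 1
17 = 17·1 + 0
Back-substituting gives 71·84 ≡ 1 (mod 89).

84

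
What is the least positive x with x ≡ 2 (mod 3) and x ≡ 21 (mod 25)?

71

x ≡ 2 (mod 3) gives x ∈ {2, 5, 8, 11, 14, 17, 20, 23, …}.
The first of these with x mod 25 = 21 is 71.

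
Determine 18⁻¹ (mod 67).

41

18·41 = 738 = 11·67 + 1, so 18⁻¹ ≡ 41 (mod 67).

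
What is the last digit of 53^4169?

Powers of 3 mod 10 repeat with period 4: 3, 9, 7, 1.
4169 mod 4 = 1, so the last digit matches 3^1 = 3.

3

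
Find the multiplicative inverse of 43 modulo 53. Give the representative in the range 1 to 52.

37

43·37 = 1591 = 30·53 + 1, so 43⁻¹ ≡ 37 (mod 53).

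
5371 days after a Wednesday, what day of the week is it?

Dividing 5371 by 7 gives quotient 767 and remainder 2.
Wednesday + 2 days → Friday.

Friday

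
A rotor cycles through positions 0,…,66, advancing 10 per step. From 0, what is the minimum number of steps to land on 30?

3

10⁻¹ ≡ 47 (mod 67) because 10·47 = 470 = 7·67 + 1.
So x ≡ 47·30 = 1410 ≡ 3 (mod 67).
Check: 10·3 = 30 = 0·67 + 30.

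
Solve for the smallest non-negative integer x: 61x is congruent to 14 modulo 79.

61⁻¹ ≡ 57 (mod 79) because 61·57 = 3477 = 44·79 + 1.
So x ≡ 57·14 = 798 ≡ 8 (mod 79).

8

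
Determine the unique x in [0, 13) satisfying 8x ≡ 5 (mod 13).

8⁻¹ ≡ 5 (mod 13) because 8·5 = 40 = 3·13 + 1.
So x ≡ 5·5 = 25 ≡ 12 (mod 13).
Check: 8·12 = 96 = 7·13 + 5.

12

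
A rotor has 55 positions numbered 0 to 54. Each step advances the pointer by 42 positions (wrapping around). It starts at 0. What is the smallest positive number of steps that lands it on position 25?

42⁻¹ ≡ 38 (mod 55) because 42·38 = 1596 = 29·55 + 1.
So x ≡ 38·25 = 950 ≡ 15 (mod 55).

15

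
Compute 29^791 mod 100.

29

Successive squares of 29 mod 100: 29^1≡29, 29^2≡41, 29^4≡81, 29^8≡61, 29^16≡21, 29^32≡41, 29^64≡81, 29^128≡61, 29^256≡21, 29^512≡41.
Since 791 = 1 + 2 + 4 + 16 + 256 + 512 in binary, 29^791 ≡ 29·41·81·21·21·41 ≡ 29 (mod 100).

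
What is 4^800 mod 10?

The units digit of 4^n cycles with period 2: 4, 6, …
800 mod 2 = 0, so the last digit matches 4^2 = 6.

6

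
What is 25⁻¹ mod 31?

5

25·5 = 125 = 4·31 + 1, so 25⁻¹ ≡ 5 (mod 31).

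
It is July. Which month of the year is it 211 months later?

February

211 mod 12 = 7 (since 17·12 = 204).
July + 7 months → February.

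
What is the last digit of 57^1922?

The units digit of 57^n cycles with period 4: 7, 9, 3, 1, …
1922 leaves remainder 2 on division by 4, so 57^1922 ends in 9.

9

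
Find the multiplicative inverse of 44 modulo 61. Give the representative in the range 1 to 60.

43

61 = 1·44 + 17
44 = 2·17 + 10
17 = 1·10 + 7
10 = 1·7 + 3
7 = 2·3 + 1
3 = 3·1 + 0
Back-substituting gives 44·43 ≡ 1 (mod 61).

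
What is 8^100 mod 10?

6

Last digits of 8^n: 8, 4, 2, 6 (period 4).
100 mod 4 = 0, so the last digit matches 8^4 = 6.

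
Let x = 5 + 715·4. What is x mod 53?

715·4 = 2860.
Dividing 2860 by 53 gives quotient 53 and remainder 51.
(5 + 51) mod 53 = 3.

3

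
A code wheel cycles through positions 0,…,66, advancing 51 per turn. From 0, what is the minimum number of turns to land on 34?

23

51⁻¹ ≡ 46 (mod 67) because 51·46 = 2346 = 35·67 + 1.
So x ≡ 46·34 = 1564 ≡ 23 (mod 67).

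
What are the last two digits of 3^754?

69

Successive squares of 3 mod 100: 3^1≡3, 3^2≡9, 3^4≡81, 3^8≡61, 3^16≡21, 3^32≡41, 3^64≡81, 3^128≡61, 3^256≡21, 3^512≡41.
754 = 2 + 16 + 32 + 64 + 128 + 512, so 3^754 ≡ 9·21·41·81·61·41 ≡ 69 (mod 100).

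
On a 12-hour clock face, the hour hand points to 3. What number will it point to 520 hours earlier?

520 mod 12 = 4 (since 43·12 = 516).
3 − 4 → 11 on a 12-hour dial.

11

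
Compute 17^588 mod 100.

Successive squares of 17 mod 100: 17^1≡17, 17^2≡89, 17^4≡21, 17^8≡41, 17^16≡81, 17^32≡61, 17^64≡21, 17^128≡41, 17^256≡81, 17^512≡61.
Since 588 = 4 + 8 + 64 + 512 in binary, 17^588 ≡ 21·41·21·61 ≡ 41 (mod 100).

41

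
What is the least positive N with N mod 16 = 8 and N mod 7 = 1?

8

Since 7·7 ≡ 1 (mod 16), take x = 1 + 7·((8−1)·7 mod 16) = 1 + 7·1 = 8.
Check: 8 mod 16 = 8, 8 mod 7 = 1.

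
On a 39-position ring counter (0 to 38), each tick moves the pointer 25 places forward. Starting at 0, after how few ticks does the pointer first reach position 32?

25⁻¹ ≡ 25 (mod 39) because 25·25 = 625 = 16·39 + 1.
Multiplying both sides by 25: x ≡ 25·32 = 800 ≡ 20 (mod 39).

20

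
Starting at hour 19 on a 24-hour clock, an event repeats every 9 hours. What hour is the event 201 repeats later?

201·9 = 1809.
1809 = 75·24 + 9, so 1809 mod 24 = 9.
(19 + 9) mod 24 = 4.

4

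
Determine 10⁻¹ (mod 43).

10·13 = 130 = 3·43 + 1, so 10⁻¹ ≡ 13 (mod 43).

13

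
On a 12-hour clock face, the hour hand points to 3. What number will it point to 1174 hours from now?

1

Dividing 1174 by 12 gives quotient 97 and remainder 10.
3 + 10 → 1 on a 12-hour dial.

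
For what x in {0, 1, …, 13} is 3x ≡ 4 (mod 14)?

The inverse of 3 mod 14 is 5 (since 3·5 = 15 ≡ 1).
Multiplying both sides by 5: x ≡ 5·4 = 20 ≡ 6 (mod 14).

6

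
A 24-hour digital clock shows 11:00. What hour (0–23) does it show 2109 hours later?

8

2109 = 87·24 + 21, so 2109 mod 24 = 21.
(11 + 21) mod 24 = 8.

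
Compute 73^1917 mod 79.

By repeated squaring mod 79: 73^1≡73, 73^2≡36, 73^4≡32, 73^8≡76, 73^16≡9, 73^32≡2, 73^64≡4, 73^128≡16, 73^256≡19, 73^512≡45, 73^1024≡50.
Since 1917 = 1 + 4 + 8 + 16 + 32 + 64 + 256 + 512 + 1024 in binary, 73^1917 ≡ 73·32·76·9·2·4·19·45·50 ≡ 46 (mod 79).

46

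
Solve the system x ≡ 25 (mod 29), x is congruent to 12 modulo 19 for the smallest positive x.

373

x ≡ 12 (mod 19) gives x ∈ {12, 31, 50, 69, 88, 107, 126, 145, …}.
The first of these with x mod 29 = 25 is 373.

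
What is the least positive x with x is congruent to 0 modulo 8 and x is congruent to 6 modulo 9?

Since 9·1 ≡ 1 (mod 8), take x = 6 + 9·((0−6)·1 mod 8) = 6 + 9·2 = 24.
Check: 24 mod 8 = 0, 24 mod 9 = 6.

24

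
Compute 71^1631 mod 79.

Successive squares of 71 mod 79: 71^1≡71, 71^2≡64, 71^4≡67, 71^8≡65, 71^16≡38, 71^32≡22, 71^64≡10, 71^128≡21, 71^256≡46, 71^512≡62, 71^1024≡52.
Since 1631 = 1 + 2 + 4 + 8 + 16 + 64 + 512 + 1024 in binary, 71^1631 ≡ 71·64·67·65·38·10·62·52 ≡ 57 (mod 79).

57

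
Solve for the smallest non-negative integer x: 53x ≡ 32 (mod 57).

The inverse of 53 mod 57 is 14 (since 53·14 = 742 ≡ 1).
Multiplying both sides by 14: x ≡ 14·32 = 448 ≡ 49 (mod 57).
Check: 53·49 = 2597 = 45·57 + 32.

49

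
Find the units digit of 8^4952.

Last digits of 8^n: 8, 4, 2, 6 (period 4).
4952 mod 4 = 0, so the last digit matches 8^4 = 6.

6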